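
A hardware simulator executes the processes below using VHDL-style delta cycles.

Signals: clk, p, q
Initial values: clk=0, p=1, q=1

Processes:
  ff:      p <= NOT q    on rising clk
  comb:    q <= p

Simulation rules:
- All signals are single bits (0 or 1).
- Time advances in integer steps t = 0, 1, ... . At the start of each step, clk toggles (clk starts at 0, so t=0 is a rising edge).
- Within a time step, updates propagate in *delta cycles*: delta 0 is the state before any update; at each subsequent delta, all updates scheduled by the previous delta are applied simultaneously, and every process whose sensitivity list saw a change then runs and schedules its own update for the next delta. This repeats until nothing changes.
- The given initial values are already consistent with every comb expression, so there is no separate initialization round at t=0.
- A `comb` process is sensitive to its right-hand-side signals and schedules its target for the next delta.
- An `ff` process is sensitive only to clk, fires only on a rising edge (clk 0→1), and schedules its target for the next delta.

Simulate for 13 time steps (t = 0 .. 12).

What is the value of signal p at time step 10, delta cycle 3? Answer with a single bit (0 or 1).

1

t=0 Δ0: q=1 clk=0 p=1
  Δ1: clk:0→1
  Δ2: p:1→0
  Δ3: q:1→0
  (3Δ to stable)
t=1 Δ0: q=0 clk=1 p=0
  Δ1: clk:1→0
  (1Δ to stable)
t=2 Δ0: q=0 clk=0 p=0
  Δ1: clk:0→1
  Δ2: p:0→1
  Δ3: q:0→1
  (3Δ to stable)
t=3 Δ0: q=1 clk=1 p=1
  Δ1: clk:1→0
  (1Δ to stable)
t=4 Δ0: q=1 clk=0 p=1
  Δ1: clk:0→1
  Δ2: p:1→0
  Δ3: q:1→0
  (3Δ to stable)
t=5 Δ0: q=0 clk=1 p=0
  Δ1: clk:1→0
  (1Δ to stable)
t=6 Δ0: q=0 clk=0 p=0
  Δ1: clk:0→1
  Δ2: p:0→1
  Δ3: q:0→1
  (3Δ to stable)
t=7 Δ0: q=1 clk=1 p=1
  Δ1: clk:1→0
  (1Δ to stable)
t=8 Δ0: q=1 clk=0 p=1
  Δ1: clk:0→1
  Δ2: p:1→0
  Δ3: q:1→0
  (3Δ to stable)
t=9 Δ0: q=0 clk=1 p=0
  Δ1: clk:1→0
  (1Δ to stable)
t=10 Δ0: q=0 clk=0 p=0
  Δ1: clk:0→1
  Δ2: p:0→1
  Δ3: q:0→1
  (3Δ to stable)
t=11 Δ0: q=1 clk=1 p=1
  Δ1: clk:1→0
  (1Δ to stable)
t=12 Δ0: q=1 clk=0 p=1
  Δ1: clk:0→1
  Δ2: p:1→0
  Δ3: q:1→0
  (3Δ to stable)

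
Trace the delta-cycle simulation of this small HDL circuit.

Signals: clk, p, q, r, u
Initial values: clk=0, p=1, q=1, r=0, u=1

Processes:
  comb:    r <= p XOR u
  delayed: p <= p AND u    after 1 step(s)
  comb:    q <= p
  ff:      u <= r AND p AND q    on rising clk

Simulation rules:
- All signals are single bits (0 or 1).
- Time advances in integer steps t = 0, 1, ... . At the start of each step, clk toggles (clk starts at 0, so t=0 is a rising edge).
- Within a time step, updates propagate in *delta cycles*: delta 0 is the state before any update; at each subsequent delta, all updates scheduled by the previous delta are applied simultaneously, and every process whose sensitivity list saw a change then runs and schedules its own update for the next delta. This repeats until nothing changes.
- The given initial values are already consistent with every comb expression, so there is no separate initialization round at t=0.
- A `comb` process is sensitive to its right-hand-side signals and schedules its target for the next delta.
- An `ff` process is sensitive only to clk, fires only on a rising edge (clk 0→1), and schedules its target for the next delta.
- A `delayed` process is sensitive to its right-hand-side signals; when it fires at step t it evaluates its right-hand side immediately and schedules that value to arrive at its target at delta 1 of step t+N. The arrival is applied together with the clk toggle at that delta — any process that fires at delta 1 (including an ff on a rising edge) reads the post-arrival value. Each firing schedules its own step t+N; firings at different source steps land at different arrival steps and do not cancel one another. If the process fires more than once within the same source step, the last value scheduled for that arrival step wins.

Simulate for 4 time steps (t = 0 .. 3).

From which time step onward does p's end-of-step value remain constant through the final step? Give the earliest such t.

[bits: q,p,clk,u,r]
t=0: Δ0=11010 Δ1=11110 Δ2=11100 Δ3=11101 | 3Δ
t=1: Δ0=11101 Δ1=10001 Δ2=00000 | 2Δ
t=2: Δ0=00000 Δ1=00100 | 1Δ
t=3: Δ0=00100 Δ1=00000 | 1Δ

1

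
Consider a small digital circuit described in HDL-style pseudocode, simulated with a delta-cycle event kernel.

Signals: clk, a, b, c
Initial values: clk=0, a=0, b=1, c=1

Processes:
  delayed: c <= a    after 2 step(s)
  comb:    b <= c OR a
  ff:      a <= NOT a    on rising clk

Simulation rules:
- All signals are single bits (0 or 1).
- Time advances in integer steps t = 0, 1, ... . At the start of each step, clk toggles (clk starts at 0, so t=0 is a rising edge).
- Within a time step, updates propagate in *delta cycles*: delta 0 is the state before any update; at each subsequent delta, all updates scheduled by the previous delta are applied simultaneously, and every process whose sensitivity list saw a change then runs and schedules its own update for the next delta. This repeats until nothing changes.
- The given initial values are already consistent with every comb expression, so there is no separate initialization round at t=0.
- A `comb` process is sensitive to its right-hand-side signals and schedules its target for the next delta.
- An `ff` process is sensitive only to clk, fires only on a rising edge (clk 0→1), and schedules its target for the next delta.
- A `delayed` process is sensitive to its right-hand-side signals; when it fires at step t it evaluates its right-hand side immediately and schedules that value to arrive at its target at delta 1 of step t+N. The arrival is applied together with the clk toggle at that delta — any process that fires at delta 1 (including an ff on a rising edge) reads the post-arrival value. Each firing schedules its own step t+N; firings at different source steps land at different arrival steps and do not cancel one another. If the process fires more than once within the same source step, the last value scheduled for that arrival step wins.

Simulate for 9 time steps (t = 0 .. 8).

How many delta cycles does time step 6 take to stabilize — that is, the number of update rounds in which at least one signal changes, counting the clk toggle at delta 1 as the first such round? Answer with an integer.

2

[bits: c,a,clk,b]
t=0: Δ0=1001 Δ1=1011 Δ2=1111 | 2Δ
t=1: Δ0=1111 Δ1=1101 | 1Δ
t=2: Δ0=1101 Δ1=1111 Δ2=1011 | 2Δ
t=3: Δ0=1011 Δ1=1001 | 1Δ
t=4: Δ0=1001 Δ1=0011 Δ2=0110 Δ3=0111 | 3Δ
t=5: Δ0=0111 Δ1=0101 | 1Δ
t=6: Δ0=0101 Δ1=1111 Δ2=1011 | 2Δ
t=7: Δ0=1011 Δ1=1001 | 1Δ
t=8: Δ0=1001 Δ1=0011 Δ2=0110 Δ3=0111 | 3Δ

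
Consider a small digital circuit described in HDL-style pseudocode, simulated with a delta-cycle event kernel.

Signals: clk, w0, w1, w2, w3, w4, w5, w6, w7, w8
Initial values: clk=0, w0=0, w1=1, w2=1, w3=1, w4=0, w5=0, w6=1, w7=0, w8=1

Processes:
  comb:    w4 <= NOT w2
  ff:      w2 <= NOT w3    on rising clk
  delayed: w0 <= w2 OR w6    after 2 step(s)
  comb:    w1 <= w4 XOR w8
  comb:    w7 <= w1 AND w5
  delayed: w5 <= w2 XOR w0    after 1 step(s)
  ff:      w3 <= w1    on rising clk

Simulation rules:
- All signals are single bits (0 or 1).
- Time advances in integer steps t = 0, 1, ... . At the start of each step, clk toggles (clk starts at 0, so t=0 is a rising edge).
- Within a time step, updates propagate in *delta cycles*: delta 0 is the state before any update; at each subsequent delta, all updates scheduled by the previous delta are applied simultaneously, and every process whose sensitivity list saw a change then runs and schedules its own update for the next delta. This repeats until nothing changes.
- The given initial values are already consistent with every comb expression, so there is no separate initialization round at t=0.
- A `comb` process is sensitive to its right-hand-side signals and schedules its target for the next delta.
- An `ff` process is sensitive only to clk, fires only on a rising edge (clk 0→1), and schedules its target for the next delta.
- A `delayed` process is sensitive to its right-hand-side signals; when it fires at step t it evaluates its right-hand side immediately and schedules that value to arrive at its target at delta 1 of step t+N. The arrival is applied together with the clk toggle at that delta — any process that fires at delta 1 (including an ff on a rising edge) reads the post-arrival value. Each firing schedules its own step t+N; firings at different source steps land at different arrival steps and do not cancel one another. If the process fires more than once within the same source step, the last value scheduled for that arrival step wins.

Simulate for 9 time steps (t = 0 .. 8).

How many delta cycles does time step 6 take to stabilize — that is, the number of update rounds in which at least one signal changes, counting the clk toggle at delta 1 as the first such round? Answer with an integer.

2

[bits: w2,w4,clk,w7,w8,w6,w1,w5,w0,w3]
t=0: Δ0=1000111001 Δ1=1010111001 Δ2=0010111001 Δ3=0110111001 Δ4=0110110001 | 4Δ
t=1: Δ0=0110110001 Δ1=0100110001 | 1Δ
t=2: Δ0=0100110001 Δ1=0110110011 Δ2=0110110010 | 2Δ
t=3: Δ0=0110110010 Δ1=0100110110 | 1Δ
t=4: Δ0=0100110110 Δ1=0110110110 Δ2=1110110110 Δ3=1010110110 Δ4=1010111110 Δ5=1011111110 | 5Δ
t=5: Δ0=1011111110 Δ1=1001111010 Δ2=1000111010 | 2Δ
t=6: Δ0=1000111010 Δ1=1010111010 Δ2=1010111011 | 2Δ
t=7: Δ0=1010111011 Δ1=1000111011 | 1Δ
t=8: Δ0=1000111011 Δ1=1010111011 Δ2=0010111011 Δ3=0110111011 Δ4=0110110011 | 4Δ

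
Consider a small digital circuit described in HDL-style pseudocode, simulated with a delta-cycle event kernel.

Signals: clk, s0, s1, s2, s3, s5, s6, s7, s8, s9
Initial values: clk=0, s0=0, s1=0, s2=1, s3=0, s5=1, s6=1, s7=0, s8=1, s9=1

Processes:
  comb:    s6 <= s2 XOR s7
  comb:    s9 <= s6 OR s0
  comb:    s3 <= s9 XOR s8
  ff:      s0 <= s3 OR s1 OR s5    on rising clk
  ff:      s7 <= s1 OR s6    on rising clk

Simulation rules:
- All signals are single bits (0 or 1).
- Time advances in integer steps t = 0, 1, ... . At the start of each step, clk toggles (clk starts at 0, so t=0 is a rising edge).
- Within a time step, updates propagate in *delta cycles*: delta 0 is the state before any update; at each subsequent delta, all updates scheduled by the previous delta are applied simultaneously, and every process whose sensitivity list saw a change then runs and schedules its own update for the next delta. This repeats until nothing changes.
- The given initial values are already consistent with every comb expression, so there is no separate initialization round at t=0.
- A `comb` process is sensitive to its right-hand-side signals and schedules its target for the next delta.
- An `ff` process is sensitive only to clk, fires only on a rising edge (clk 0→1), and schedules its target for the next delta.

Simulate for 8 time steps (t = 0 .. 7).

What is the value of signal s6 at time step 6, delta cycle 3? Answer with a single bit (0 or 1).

1

t0.Δ0 clk=0 s3=0 s5=1 s7=0 s6=1 s9=1 s0=0 s2=1 s8=1 s1=0
t0.Δ1 clk=1 s3=0 s5=1 s7=0 s6=1 s9=1 s0=0 s2=1 s8=1 s1=0
t0.Δ2 clk=1 s3=0 s5=1 s7=1 s6=1 s9=1 s0=1 s2=1 s8=1 s1=0
t0.Δ3 clk=1 s3=0 s5=1 s7=1 s6=0 s9=1 s0=1 s2=1 s8=1 s1=0
t1.Δ0 clk=1 s3=0 s5=1 s7=1 s6=0 s9=1 s0=1 s2=1 s8=1 s1=0
t1.Δ1 clk=0 s3=0 s5=1 s7=1 s6=0 s9=1 s0=1 s2=1 s8=1 s1=0
t2.Δ0 clk=0 s3=0 s5=1 s7=1 s6=0 s9=1 s0=1 s2=1 s8=1 s1=0
t2.Δ1 clk=1 s3=0 s5=1 s7=1 s6=0 s9=1 s0=1 s2=1 s8=1 s1=0
t2.Δ2 clk=1 s3=0 s5=1 s7=0 s6=0 s9=1 s0=1 s2=1 s8=1 s1=0
t2.Δ3 clk=1 s3=0 s5=1 s7=0 s6=1 s9=1 s0=1 s2=1 s8=1 s1=0
t3.Δ0 clk=1 s3=0 s5=1 s7=0 s6=1 s9=1 s0=1 s2=1 s8=1 s1=0
t3.Δ1 clk=0 s3=0 s5=1 s7=0 s6=1 s9=1 s0=1 s2=1 s8=1 s1=0
t4.Δ0 clk=0 s3=0 s5=1 s7=0 s6=1 s9=1 s0=1 s2=1 s8=1 s1=0
t4.Δ1 clk=1 s3=0 s5=1 s7=0 s6=1 s9=1 s0=1 s2=1 s8=1 s1=0
t4.Δ2 clk=1 s3=0 s5=1 s7=1 s6=1 s9=1 s0=1 s2=1 s8=1 s1=0
t4.Δ3 clk=1 s3=0 s5=1 s7=1 s6=0 s9=1 s0=1 s2=1 s8=1 s1=0
t5.Δ0 clk=1 s3=0 s5=1 s7=1 s6=0 s9=1 s0=1 s2=1 s8=1 s1=0
t5.Δ1 clk=0 s3=0 s5=1 s7=1 s6=0 s9=1 s0=1 s2=1 s8=1 s1=0
t6.Δ0 clk=0 s3=0 s5=1 s7=1 s6=0 s9=1 s0=1 s2=1 s8=1 s1=0
t6.Δ1 clk=1 s3=0 s5=1 s7=1 s6=0 s9=1 s0=1 s2=1 s8=1 s1=0
t6.Δ2 clk=1 s3=0 s5=1 s7=0 s6=0 s9=1 s0=1 s2=1 s8=1 s1=0
t6.Δ3 clk=1 s3=0 s5=1 s7=0 s6=1 s9=1 s0=1 s2=1 s8=1 s1=0
t7.Δ0 clk=1 s3=0 s5=1 s7=0 s6=1 s9=1 s0=1 s2=1 s8=1 s1=0
t7.Δ1 clk=0 s3=0 s5=1 s7=0 s6=1 s9=1 s0=1 s2=1 s8=1 s1=0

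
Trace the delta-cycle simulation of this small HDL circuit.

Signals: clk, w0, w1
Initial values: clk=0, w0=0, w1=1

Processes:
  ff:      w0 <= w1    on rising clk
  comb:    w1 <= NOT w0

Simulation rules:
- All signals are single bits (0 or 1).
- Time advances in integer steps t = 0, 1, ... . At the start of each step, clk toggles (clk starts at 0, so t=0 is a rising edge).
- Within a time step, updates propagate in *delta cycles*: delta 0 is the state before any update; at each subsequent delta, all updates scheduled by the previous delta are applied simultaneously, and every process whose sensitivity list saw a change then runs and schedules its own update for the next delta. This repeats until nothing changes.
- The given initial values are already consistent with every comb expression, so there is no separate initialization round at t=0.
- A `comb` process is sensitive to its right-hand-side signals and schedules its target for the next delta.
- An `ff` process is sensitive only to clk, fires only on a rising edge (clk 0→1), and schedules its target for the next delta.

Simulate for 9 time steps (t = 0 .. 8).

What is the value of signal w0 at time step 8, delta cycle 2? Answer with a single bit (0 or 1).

[bits: clk,w0,w1]
t=0: Δ0=001 Δ1=101 Δ2=111 Δ3=110 | 3Δ
t=1: Δ0=110 Δ1=010 | 1Δ
t=2: Δ0=010 Δ1=110 Δ2=100 Δ3=101 | 3Δ
t=3: Δ0=101 Δ1=001 | 1Δ
t=4: Δ0=001 Δ1=101 Δ2=111 Δ3=110 | 3Δ
t=5: Δ0=110 Δ1=010 | 1Δ
t=6: Δ0=010 Δ1=110 Δ2=100 Δ3=101 | 3Δ
t=7: Δ0=101 Δ1=001 | 1Δ
t=8: Δ0=001 Δ1=101 Δ2=111 Δ3=110 | 3Δ

1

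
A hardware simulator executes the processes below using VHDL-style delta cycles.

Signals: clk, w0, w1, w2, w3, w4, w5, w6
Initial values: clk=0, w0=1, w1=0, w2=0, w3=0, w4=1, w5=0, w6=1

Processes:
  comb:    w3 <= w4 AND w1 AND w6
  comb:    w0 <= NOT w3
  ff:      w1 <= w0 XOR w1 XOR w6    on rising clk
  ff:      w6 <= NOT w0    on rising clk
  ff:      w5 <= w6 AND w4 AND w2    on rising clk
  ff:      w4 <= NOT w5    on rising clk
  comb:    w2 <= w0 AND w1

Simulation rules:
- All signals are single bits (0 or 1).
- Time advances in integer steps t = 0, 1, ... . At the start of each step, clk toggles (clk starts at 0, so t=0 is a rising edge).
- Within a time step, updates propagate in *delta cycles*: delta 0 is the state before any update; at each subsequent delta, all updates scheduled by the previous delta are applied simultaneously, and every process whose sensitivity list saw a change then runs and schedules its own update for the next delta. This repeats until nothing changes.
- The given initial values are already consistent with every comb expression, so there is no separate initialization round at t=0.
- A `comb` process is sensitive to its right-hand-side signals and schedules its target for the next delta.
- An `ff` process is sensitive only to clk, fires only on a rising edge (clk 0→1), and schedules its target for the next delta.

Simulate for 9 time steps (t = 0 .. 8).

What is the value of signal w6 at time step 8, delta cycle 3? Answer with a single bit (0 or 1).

t0.Δ0 w1=0 clk=0 w4=1 w2=0 w3=0 w5=0 w6=1 w0=1
t0.Δ1 w1=0 clk=1 w4=1 w2=0 w3=0 w5=0 w6=1 w0=1
t0.Δ2 w1=0 clk=1 w4=1 w2=0 w3=0 w5=0 w6=0 w0=1
t1.Δ0 w1=0 clk=1 w4=1 w2=0 w3=0 w5=0 w6=0 w0=1
t1.Δ1 w1=0 clk=0 w4=1 w2=0 w3=0 w5=0 w6=0 w0=1
t2.Δ0 w1=0 clk=0 w4=1 w2=0 w3=0 w5=0 w6=0 w0=1
t2.Δ1 w1=0 clk=1 w4=1 w2=0 w3=0 w5=0 w6=0 w0=1
t2.Δ2 w1=1 clk=1 w4=1 w2=0 w3=0 w5=0 w6=0 w0=1
t2.Δ3 w1=1 clk=1 w4=1 w2=1 w3=0 w5=0 w6=0 w0=1
t3.Δ0 w1=1 clk=1 w4=1 w2=1 w3=0 w5=0 w6=0 w0=1
t3.Δ1 w1=1 clk=0 w4=1 w2=1 w3=0 w5=0 w6=0 w0=1
t4.Δ0 w1=1 clk=0 w4=1 w2=1 w3=0 w5=0 w6=0 w0=1
t4.Δ1 w1=1 clk=1 w4=1 w2=1 w3=0 w5=0 w6=0 w0=1
t4.Δ2 w1=0 clk=1 w4=1 w2=1 w3=0 w5=0 w6=0 w0=1
t4.Δ3 w1=0 clk=1 w4=1 w2=0 w3=0 w5=0 w6=0 w0=1
t5.Δ0 w1=0 clk=1 w4=1 w2=0 w3=0 w5=0 w6=0 w0=1
t5.Δ1 w1=0 clk=0 w4=1 w2=0 w3=0 w5=0 w6=0 w0=1
t6.Δ0 w1=0 clk=0 w4=1 w2=0 w3=0 w5=0 w6=0 w0=1
t6.Δ1 w1=0 clk=1 w4=1 w2=0 w3=0 w5=0 w6=0 w0=1
t6.Δ2 w1=1 clk=1 w4=1 w2=0 w3=0 w5=0 w6=0 w0=1
t6.Δ3 w1=1 clk=1 w4=1 w2=1 w3=0 w5=0 w6=0 w0=1
t7.Δ0 w1=1 clk=1 w4=1 w2=1 w3=0 w5=0 w6=0 w0=1
t7.Δ1 w1=1 clk=0 w4=1 w2=1 w3=0 w5=0 w6=0 w0=1
t8.Δ0 w1=1 clk=0 w4=1 w2=1 w3=0 w5=0 w6=0 w0=1
t8.Δ1 w1=1 clk=1 w4=1 w2=1 w3=0 w5=0 w6=0 w0=1
t8.Δ2 w1=0 clk=1 w4=1 w2=1 w3=0 w5=0 w6=0 w0=1
t8.Δ3 w1=0 clk=1 w4=1 w2=0 w3=0 w5=0 w6=0 w0=1

0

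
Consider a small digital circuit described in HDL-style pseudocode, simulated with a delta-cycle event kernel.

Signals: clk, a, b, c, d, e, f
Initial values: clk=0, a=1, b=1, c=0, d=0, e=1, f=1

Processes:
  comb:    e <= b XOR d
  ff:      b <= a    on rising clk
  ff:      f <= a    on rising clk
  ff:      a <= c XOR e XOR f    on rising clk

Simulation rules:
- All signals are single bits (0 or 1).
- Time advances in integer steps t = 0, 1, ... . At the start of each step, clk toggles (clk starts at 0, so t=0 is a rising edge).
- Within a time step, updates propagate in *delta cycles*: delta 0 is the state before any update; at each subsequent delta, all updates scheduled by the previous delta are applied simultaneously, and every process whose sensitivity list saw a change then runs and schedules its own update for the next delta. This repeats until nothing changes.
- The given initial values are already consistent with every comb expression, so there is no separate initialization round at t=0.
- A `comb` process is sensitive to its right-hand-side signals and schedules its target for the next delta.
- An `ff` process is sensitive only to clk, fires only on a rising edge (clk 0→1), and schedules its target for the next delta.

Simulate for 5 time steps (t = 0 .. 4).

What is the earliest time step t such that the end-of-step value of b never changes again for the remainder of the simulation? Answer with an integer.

2

[bits: clk,c,b,e,a,d,f]
t=0: Δ0=0011101 Δ1=1011101 Δ2=1011001 | 2Δ
t=1: Δ0=1011001 Δ1=0011001 | 1Δ
t=2: Δ0=0011001 Δ1=1011001 Δ2=1001000 Δ3=1000000 | 3Δ
t=3: Δ0=1000000 Δ1=0000000 | 1Δ
t=4: Δ0=0000000 Δ1=1000000 | 1Δ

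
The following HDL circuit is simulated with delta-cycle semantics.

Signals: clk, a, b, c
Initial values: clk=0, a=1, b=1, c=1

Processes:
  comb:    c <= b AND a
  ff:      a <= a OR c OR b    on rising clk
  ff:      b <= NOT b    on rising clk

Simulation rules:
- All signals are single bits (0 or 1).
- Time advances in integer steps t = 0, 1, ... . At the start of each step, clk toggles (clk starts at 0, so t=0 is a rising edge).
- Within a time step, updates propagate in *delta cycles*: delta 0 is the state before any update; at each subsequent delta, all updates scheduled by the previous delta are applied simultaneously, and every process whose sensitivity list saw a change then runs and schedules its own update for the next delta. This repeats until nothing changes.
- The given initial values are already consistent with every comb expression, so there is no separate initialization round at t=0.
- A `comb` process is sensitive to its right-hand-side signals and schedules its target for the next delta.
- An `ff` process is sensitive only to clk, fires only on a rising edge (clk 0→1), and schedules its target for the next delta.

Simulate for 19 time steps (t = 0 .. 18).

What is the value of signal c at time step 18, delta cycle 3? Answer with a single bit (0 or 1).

1

t0.Δ0 c=1 clk=0 a=1 b=1
t0.Δ1 c=1 clk=1 a=1 b=1
t0.Δ2 c=1 clk=1 a=1 b=0
t0.Δ3 c=0 clk=1 a=1 b=0
t1.Δ0 c=0 clk=1 a=1 b=0
t1.Δ1 c=0 clk=0 a=1 b=0
t2.Δ0 c=0 clk=0 a=1 b=0
t2.Δ1 c=0 clk=1 a=1 b=0
t2.Δ2 c=0 clk=1 a=1 b=1
t2.Δ3 c=1 clk=1 a=1 b=1
t3.Δ0 c=1 clk=1 a=1 b=1
t3.Δ1 c=1 clk=0 a=1 b=1
t4.Δ0 c=1 clk=0 a=1 b=1
t4.Δ1 c=1 clk=1 a=1 b=1
t4.Δ2 c=1 clk=1 a=1 b=0
t4.Δ3 c=0 clk=1 a=1 b=0
t5.Δ0 c=0 clk=1 a=1 b=0
t5.Δ1 c=0 clk=0 a=1 b=0
t6.Δ0 c=0 clk=0 a=1 b=0
t6.Δ1 c=0 clk=1 a=1 b=0
t6.Δ2 c=0 clk=1 a=1 b=1
t6.Δ3 c=1 clk=1 a=1 b=1
t7.Δ0 c=1 clk=1 a=1 b=1
t7.Δ1 c=1 clk=0 a=1 b=1
t8.Δ0 c=1 clk=0 a=1 b=1
t8.Δ1 c=1 clk=1 a=1 b=1
t8.Δ2 c=1 clk=1 a=1 b=0
t8.Δ3 c=0 clk=1 a=1 b=0
t9.Δ0 c=0 clk=1 a=1 b=0
t9.Δ1 c=0 clk=0 a=1 b=0
t10.Δ0 c=0 clk=0 a=1 b=0
t10.Δ1 c=0 clk=1 a=1 b=0
t10.Δ2 c=0 clk=1 a=1 b=1
t10.Δ3 c=1 clk=1 a=1 b=1
t11.Δ0 c=1 clk=1 a=1 b=1
t11.Δ1 c=1 clk=0 a=1 b=1
t12.Δ0 c=1 clk=0 a=1 b=1
t12.Δ1 c=1 clk=1 a=1 b=1
t12.Δ2 c=1 clk=1 a=1 b=0
t12.Δ3 c=0 clk=1 a=1 b=0
t13.Δ0 c=0 clk=1 a=1 b=0
t13.Δ1 c=0 clk=0 a=1 b=0
t14.Δ0 c=0 clk=0 a=1 b=0
t14.Δ1 c=0 clk=1 a=1 b=0
t14.Δ2 c=0 clk=1 a=1 b=1
t14.Δ3 c=1 clk=1 a=1 b=1
t15.Δ0 c=1 clk=1 a=1 b=1
t15.Δ1 c=1 clk=0 a=1 b=1
t16.Δ0 c=1 clk=0 a=1 b=1
t16.Δ1 c=1 clk=1 a=1 b=1
t16.Δ2 c=1 clk=1 a=1 b=0
t16.Δ3 c=0 clk=1 a=1 b=0
t17.Δ0 c=0 clk=1 a=1 b=0
t17.Δ1 c=0 clk=0 a=1 b=0
t18.Δ0 c=0 clk=0 a=1 b=0
t18.Δ1 c=0 clk=1 a=1 b=0
t18.Δ2 c=0 clk=1 a=1 b=1
t18.Δ3 c=1 clk=1 a=1 b=1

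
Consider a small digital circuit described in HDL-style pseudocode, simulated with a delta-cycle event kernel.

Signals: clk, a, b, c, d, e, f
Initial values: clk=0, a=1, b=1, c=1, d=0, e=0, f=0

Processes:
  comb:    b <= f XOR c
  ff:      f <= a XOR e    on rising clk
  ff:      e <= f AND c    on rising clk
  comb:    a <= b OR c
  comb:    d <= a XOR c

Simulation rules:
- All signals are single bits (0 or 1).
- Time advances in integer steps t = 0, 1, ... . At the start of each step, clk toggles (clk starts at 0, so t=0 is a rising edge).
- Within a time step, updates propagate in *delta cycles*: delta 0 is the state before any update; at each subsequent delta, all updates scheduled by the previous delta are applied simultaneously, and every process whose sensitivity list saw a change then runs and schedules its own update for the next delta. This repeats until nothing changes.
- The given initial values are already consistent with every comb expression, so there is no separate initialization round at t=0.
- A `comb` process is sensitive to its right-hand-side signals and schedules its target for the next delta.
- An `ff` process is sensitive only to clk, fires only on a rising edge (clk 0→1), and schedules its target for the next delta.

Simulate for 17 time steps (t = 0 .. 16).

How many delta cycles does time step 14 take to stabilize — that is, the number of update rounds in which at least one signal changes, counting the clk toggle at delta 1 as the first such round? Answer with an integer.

t0.Δ0 e=0 clk=0 c=1 f=0 d=0 a=1 b=1
t0.Δ1 e=0 clk=1 c=1 f=0 d=0 a=1 b=1
t0.Δ2 e=0 clk=1 c=1 f=1 d=0 a=1 b=1
t0.Δ3 e=0 clk=1 c=1 f=1 d=0 a=1 b=0
t1.Δ0 e=0 clk=1 c=1 f=1 d=0 a=1 b=0
t1.Δ1 e=0 clk=0 c=1 f=1 d=0 a=1 b=0
t2.Δ0 e=0 clk=0 c=1 f=1 d=0 a=1 b=0
t2.Δ1 e=0 clk=1 c=1 f=1 d=0 a=1 b=0
t2.Δ2 e=1 clk=1 c=1 f=1 d=0 a=1 b=0
t3.Δ0 e=1 clk=1 c=1 f=1 d=0 a=1 b=0
t3.Δ1 e=1 clk=0 c=1 f=1 d=0 a=1 b=0
t4.Δ0 e=1 clk=0 c=1 f=1 d=0 a=1 b=0
t4.Δ1 e=1 clk=1 c=1 f=1 d=0 a=1 b=0
t4.Δ2 e=1 clk=1 c=1 f=0 d=0 a=1 b=0
t4.Δ3 e=1 clk=1 c=1 f=0 d=0 a=1 b=1
t5.Δ0 e=1 clk=1 c=1 f=0 d=0 a=1 b=1
t5.Δ1 e=1 clk=0 c=1 f=0 d=0 a=1 b=1
t6.Δ0 e=1 clk=0 c=1 f=0 d=0 a=1 b=1
t6.Δ1 e=1 clk=1 c=1 f=0 d=0 a=1 b=1
t6.Δ2 e=0 clk=1 c=1 f=0 d=0 a=1 b=1
t7.Δ0 e=0 clk=1 c=1 f=0 d=0 a=1 b=1
t7.Δ1 e=0 clk=0 c=1 f=0 d=0 a=1 b=1
t8.Δ0 e=0 clk=0 c=1 f=0 d=0 a=1 b=1
t8.Δ1 e=0 clk=1 c=1 f=0 d=0 a=1 b=1
t8.Δ2 e=0 clk=1 c=1 f=1 d=0 a=1 b=1
t8.Δ3 e=0 clk=1 c=1 f=1 d=0 a=1 b=0
t9.Δ0 e=0 clk=1 c=1 f=1 d=0 a=1 b=0
t9.Δ1 e=0 clk=0 c=1 f=1 d=0 a=1 b=0
t10.Δ0 e=0 clk=0 c=1 f=1 d=0 a=1 b=0
t10.Δ1 e=0 clk=1 c=1 f=1 d=0 a=1 b=0
t10.Δ2 e=1 clk=1 c=1 f=1 d=0 a=1 b=0
t11.Δ0 e=1 clk=1 c=1 f=1 d=0 a=1 b=0
t11.Δ1 e=1 clk=0 c=1 f=1 d=0 a=1 b=0
t12.Δ0 e=1 clk=0 c=1 f=1 d=0 a=1 b=0
t12.Δ1 e=1 clk=1 c=1 f=1 d=0 a=1 b=0
t12.Δ2 e=1 clk=1 c=1 f=0 d=0 a=1 b=0
t12.Δ3 e=1 clk=1 c=1 f=0 d=0 a=1 b=1
t13.Δ0 e=1 clk=1 c=1 f=0 d=0 a=1 b=1
t13.Δ1 e=1 clk=0 c=1 f=0 d=0 a=1 b=1
t14.Δ0 e=1 clk=0 c=1 f=0 d=0 a=1 b=1
t14.Δ1 e=1 clk=1 c=1 f=0 d=0 a=1 b=1
t14.Δ2 e=0 clk=1 c=1 f=0 d=0 a=1 b=1
t15.Δ0 e=0 clk=1 c=1 f=0 d=0 a=1 b=1
t15.Δ1 e=0 clk=0 c=1 f=0 d=0 a=1 b=1
t16.Δ0 e=0 clk=0 c=1 f=0 d=0 a=1 b=1
t16.Δ1 e=0 clk=1 c=1 f=0 d=0 a=1 b=1
t16.Δ2 e=0 clk=1 c=1 f=1 d=0 a=1 b=1
t16.Δ3 e=0 clk=1 c=1 f=1 d=0 a=1 b=0

2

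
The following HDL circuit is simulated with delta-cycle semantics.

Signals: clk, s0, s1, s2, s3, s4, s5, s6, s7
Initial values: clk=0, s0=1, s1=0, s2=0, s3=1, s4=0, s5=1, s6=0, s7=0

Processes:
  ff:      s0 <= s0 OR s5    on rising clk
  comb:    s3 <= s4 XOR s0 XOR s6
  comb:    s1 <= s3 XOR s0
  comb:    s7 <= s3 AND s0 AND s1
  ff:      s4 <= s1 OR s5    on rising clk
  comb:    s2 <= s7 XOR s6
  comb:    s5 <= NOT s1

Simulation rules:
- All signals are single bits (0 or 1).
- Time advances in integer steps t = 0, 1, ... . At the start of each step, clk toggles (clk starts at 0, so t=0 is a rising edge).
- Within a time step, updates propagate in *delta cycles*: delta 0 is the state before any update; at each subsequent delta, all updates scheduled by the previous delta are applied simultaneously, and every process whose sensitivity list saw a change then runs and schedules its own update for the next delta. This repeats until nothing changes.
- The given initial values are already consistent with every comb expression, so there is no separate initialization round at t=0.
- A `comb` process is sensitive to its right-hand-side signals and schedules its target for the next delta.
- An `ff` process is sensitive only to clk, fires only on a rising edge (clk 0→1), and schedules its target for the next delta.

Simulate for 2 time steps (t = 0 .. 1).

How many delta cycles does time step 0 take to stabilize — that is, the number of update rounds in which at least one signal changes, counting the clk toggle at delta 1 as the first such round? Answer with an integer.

5

t0.Δ0 s3=1 s0=1 s1=0 s5=1 s4=0 s6=0 s7=0 clk=0 s2=0
t0.Δ1 s3=1 s0=1 s1=0 s5=1 s4=0 s6=0 s7=0 clk=1 s2=0
t0.Δ2 s3=1 s0=1 s1=0 s5=1 s4=1 s6=0 s7=0 clk=1 s2=0
t0.Δ3 s3=0 s0=1 s1=0 s5=1 s4=1 s6=0 s7=0 clk=1 s2=0
t0.Δ4 s3=0 s0=1 s1=1 s5=1 s4=1 s6=0 s7=0 clk=1 s2=0
t0.Δ5 s3=0 s0=1 s1=1 s5=0 s4=1 s6=0 s7=0 clk=1 s2=0
t1.Δ0 s3=0 s0=1 s1=1 s5=0 s4=1 s6=0 s7=0 clk=1 s2=0
t1.Δ1 s3=0 s0=1 s1=1 s5=0 s4=1 s6=0 s7=0 clk=0 s2=0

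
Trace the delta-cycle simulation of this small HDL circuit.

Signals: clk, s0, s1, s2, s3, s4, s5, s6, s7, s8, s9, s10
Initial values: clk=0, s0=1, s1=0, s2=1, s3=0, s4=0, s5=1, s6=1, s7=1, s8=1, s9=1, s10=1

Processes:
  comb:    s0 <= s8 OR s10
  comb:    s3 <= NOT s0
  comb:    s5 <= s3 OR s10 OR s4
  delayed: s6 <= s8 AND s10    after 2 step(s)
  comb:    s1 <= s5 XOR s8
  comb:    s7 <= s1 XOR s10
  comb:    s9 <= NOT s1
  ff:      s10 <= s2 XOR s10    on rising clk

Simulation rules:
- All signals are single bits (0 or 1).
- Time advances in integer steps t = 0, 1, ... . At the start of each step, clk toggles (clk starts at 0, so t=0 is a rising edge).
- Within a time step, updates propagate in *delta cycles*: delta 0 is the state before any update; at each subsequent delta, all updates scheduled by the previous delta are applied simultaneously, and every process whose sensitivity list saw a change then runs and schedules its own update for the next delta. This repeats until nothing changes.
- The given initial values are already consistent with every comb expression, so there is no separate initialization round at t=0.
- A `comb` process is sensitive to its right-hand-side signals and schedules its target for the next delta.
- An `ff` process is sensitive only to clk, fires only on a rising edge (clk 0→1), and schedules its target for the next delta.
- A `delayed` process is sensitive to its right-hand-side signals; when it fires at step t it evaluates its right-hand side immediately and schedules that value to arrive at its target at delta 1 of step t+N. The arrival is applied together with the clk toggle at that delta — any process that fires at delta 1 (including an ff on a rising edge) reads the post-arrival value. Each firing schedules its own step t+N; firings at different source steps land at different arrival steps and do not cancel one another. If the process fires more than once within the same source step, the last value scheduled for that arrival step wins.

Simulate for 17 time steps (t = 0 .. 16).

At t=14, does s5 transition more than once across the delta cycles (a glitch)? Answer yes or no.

no

t0.Δ0 s7=1 s10=1 s9=1 s6=1 s4=0 s2=1 s8=1 s1=0 s5=1 s3=0 s0=1 clk=0
t0.Δ1 s7=1 s10=1 s9=1 s6=1 s4=0 s2=1 s8=1 s1=0 s5=1 s3=0 s0=1 clk=1
t0.Δ2 s7=1 s10=0 s9=1 s6=1 s4=0 s2=1 s8=1 s1=0 s5=1 s3=0 s0=1 clk=1
t0.Δ3 s7=0 s10=0 s9=1 s6=1 s4=0 s2=1 s8=1 s1=0 s5=0 s3=0 s0=1 clk=1
t0.Δ4 s7=0 s10=0 s9=1 s6=1 s4=0 s2=1 s8=1 s1=1 s5=0 s3=0 s0=1 clk=1
t0.Δ5 s7=1 s10=0 s9=0 s6=1 s4=0 s2=1 s8=1 s1=1 s5=0 s3=0 s0=1 clk=1
t1.Δ0 s7=1 s10=0 s9=0 s6=1 s4=0 s2=1 s8=1 s1=1 s5=0 s3=0 s0=1 clk=1
t1.Δ1 s7=1 s10=0 s9=0 s6=1 s4=0 s2=1 s8=1 s1=1 s5=0 s3=0 s0=1 clk=0
t2.Δ0 s7=1 s10=0 s9=0 s6=1 s4=0 s2=1 s8=1 s1=1 s5=0 s3=0 s0=1 clk=0
t2.Δ1 s7=1 s10=0 s9=0 s6=0 s4=0 s2=1 s8=1 s1=1 s5=0 s3=0 s0=1 clk=1
t2.Δ2 s7=1 s10=1 s9=0 s6=0 s4=0 s2=1 s8=1 s1=1 s5=0 s3=0 s0=1 clk=1
t2.Δ3 s7=0 s10=1 s9=0 s6=0 s4=0 s2=1 s8=1 s1=1 s5=1 s3=0 s0=1 clk=1
t2.Δ4 s7=0 s10=1 s9=0 s6=0 s4=0 s2=1 s8=1 s1=0 s5=1 s3=0 s0=1 clk=1
t2.Δ5 s7=1 s10=1 s9=1 s6=0 s4=0 s2=1 s8=1 s1=0 s5=1 s3=0 s0=1 clk=1
t3.Δ0 s7=1 s10=1 s9=1 s6=0 s4=0 s2=1 s8=1 s1=0 s5=1 s3=0 s0=1 clk=1
t3.Δ1 s7=1 s10=1 s9=1 s6=0 s4=0 s2=1 s8=1 s1=0 s5=1 s3=0 s0=1 clk=0
t4.Δ0 s7=1 s10=1 s9=1 s6=0 s4=0 s2=1 s8=1 s1=0 s5=1 s3=0 s0=1 clk=0
t4.Δ1 s7=1 s10=1 s9=1 s6=1 s4=0 s2=1 s8=1 s1=0 s5=1 s3=0 s0=1 clk=1
t4.Δ2 s7=1 s10=0 s9=1 s6=1 s4=0 s2=1 s8=1 s1=0 s5=1 s3=0 s0=1 clk=1
t4.Δ3 s7=0 s10=0 s9=1 s6=1 s4=0 s2=1 s8=1 s1=0 s5=0 s3=0 s0=1 clk=1
t4.Δ4 s7=0 s10=0 s9=1 s6=1 s4=0 s2=1 s8=1 s1=1 s5=0 s3=0 s0=1 clk=1
t4.Δ5 s7=1 s10=0 s9=0 s6=1 s4=0 s2=1 s8=1 s1=1 s5=0 s3=0 s0=1 clk=1
t5.Δ0 s7=1 s10=0 s9=0 s6=1 s4=0 s2=1 s8=1 s1=1 s5=0 s3=0 s0=1 clk=1
t5.Δ1 s7=1 s10=0 s9=0 s6=1 s4=0 s2=1 s8=1 s1=1 s5=0 s3=0 s0=1 clk=0
t6.Δ0 s7=1 s10=0 s9=0 s6=1 s4=0 s2=1 s8=1 s1=1 s5=0 s3=0 s0=1 clk=0
t6.Δ1 s7=1 s10=0 s9=0 s6=0 s4=0 s2=1 s8=1 s1=1 s5=0 s3=0 s0=1 clk=1
t6.Δ2 s7=1 s10=1 s9=0 s6=0 s4=0 s2=1 s8=1 s1=1 s5=0 s3=0 s0=1 clk=1
t6.Δ3 s7=0 s10=1 s9=0 s6=0 s4=0 s2=1 s8=1 s1=1 s5=1 s3=0 s0=1 clk=1
t6.Δ4 s7=0 s10=1 s9=0 s6=0 s4=0 s2=1 s8=1 s1=0 s5=1 s3=0 s0=1 clk=1
t6.Δ5 s7=1 s10=1 s9=1 s6=0 s4=0 s2=1 s8=1 s1=0 s5=1 s3=0 s0=1 clk=1
t7.Δ0 s7=1 s10=1 s9=1 s6=0 s4=0 s2=1 s8=1 s1=0 s5=1 s3=0 s0=1 clk=1
t7.Δ1 s7=1 s10=1 s9=1 s6=0 s4=0 s2=1 s8=1 s1=0 s5=1 s3=0 s0=1 clk=0
t8.Δ0 s7=1 s10=1 s9=1 s6=0 s4=0 s2=1 s8=1 s1=0 s5=1 s3=0 s0=1 clk=0
t8.Δ1 s7=1 s10=1 s9=1 s6=1 s4=0 s2=1 s8=1 s1=0 s5=1 s3=0 s0=1 clk=1
t8.Δ2 s7=1 s10=0 s9=1 s6=1 s4=0 s2=1 s8=1 s1=0 s5=1 s3=0 s0=1 clk=1
t8.Δ3 s7=0 s10=0 s9=1 s6=1 s4=0 s2=1 s8=1 s1=0 s5=0 s3=0 s0=1 clk=1
t8.Δ4 s7=0 s10=0 s9=1 s6=1 s4=0 s2=1 s8=1 s1=1 s5=0 s3=0 s0=1 clk=1
t8.Δ5 s7=1 s10=0 s9=0 s6=1 s4=0 s2=1 s8=1 s1=1 s5=0 s3=0 s0=1 clk=1
t9.Δ0 s7=1 s10=0 s9=0 s6=1 s4=0 s2=1 s8=1 s1=1 s5=0 s3=0 s0=1 clk=1
t9.Δ1 s7=1 s10=0 s9=0 s6=1 s4=0 s2=1 s8=1 s1=1 s5=0 s3=0 s0=1 clk=0
t10.Δ0 s7=1 s10=0 s9=0 s6=1 s4=0 s2=1 s8=1 s1=1 s5=0 s3=0 s0=1 clk=0
t10.Δ1 s7=1 s10=0 s9=0 s6=0 s4=0 s2=1 s8=1 s1=1 s5=0 s3=0 s0=1 clk=1
t10.Δ2 s7=1 s10=1 s9=0 s6=0 s4=0 s2=1 s8=1 s1=1 s5=0 s3=0 s0=1 clk=1
t10.Δ3 s7=0 s10=1 s9=0 s6=0 s4=0 s2=1 s8=1 s1=1 s5=1 s3=0 s0=1 clk=1
t10.Δ4 s7=0 s10=1 s9=0 s6=0 s4=0 s2=1 s8=1 s1=0 s5=1 s3=0 s0=1 clk=1
t10.Δ5 s7=1 s10=1 s9=1 s6=0 s4=0 s2=1 s8=1 s1=0 s5=1 s3=0 s0=1 clk=1
t11.Δ0 s7=1 s10=1 s9=1 s6=0 s4=0 s2=1 s8=1 s1=0 s5=1 s3=0 s0=1 clk=1
t11.Δ1 s7=1 s10=1 s9=1 s6=0 s4=0 s2=1 s8=1 s1=0 s5=1 s3=0 s0=1 clk=0
t12.Δ0 s7=1 s10=1 s9=1 s6=0 s4=0 s2=1 s8=1 s1=0 s5=1 s3=0 s0=1 clk=0
t12.Δ1 s7=1 s10=1 s9=1 s6=1 s4=0 s2=1 s8=1 s1=0 s5=1 s3=0 s0=1 clk=1
t12.Δ2 s7=1 s10=0 s9=1 s6=1 s4=0 s2=1 s8=1 s1=0 s5=1 s3=0 s0=1 clk=1
t12.Δ3 s7=0 s10=0 s9=1 s6=1 s4=0 s2=1 s8=1 s1=0 s5=0 s3=0 s0=1 clk=1
t12.Δ4 s7=0 s10=0 s9=1 s6=1 s4=0 s2=1 s8=1 s1=1 s5=0 s3=0 s0=1 clk=1
t12.Δ5 s7=1 s10=0 s9=0 s6=1 s4=0 s2=1 s8=1 s1=1 s5=0 s3=0 s0=1 clk=1
t13.Δ0 s7=1 s10=0 s9=0 s6=1 s4=0 s2=1 s8=1 s1=1 s5=0 s3=0 s0=1 clk=1
t13.Δ1 s7=1 s10=0 s9=0 s6=1 s4=0 s2=1 s8=1 s1=1 s5=0 s3=0 s0=1 clk=0
t14.Δ0 s7=1 s10=0 s9=0 s6=1 s4=0 s2=1 s8=1 s1=1 s5=0 s3=0 s0=1 clk=0
t14.Δ1 s7=1 s10=0 s9=0 s6=0 s4=0 s2=1 s8=1 s1=1 s5=0 s3=0 s0=1 clk=1
t14.Δ2 s7=1 s10=1 s9=0 s6=0 s4=0 s2=1 s8=1 s1=1 s5=0 s3=0 s0=1 clk=1
t14.Δ3 s7=0 s10=1 s9=0 s6=0 s4=0 s2=1 s8=1 s1=1 s5=1 s3=0 s0=1 clk=1
t14.Δ4 s7=0 s10=1 s9=0 s6=0 s4=0 s2=1 s8=1 s1=0 s5=1 s3=0 s0=1 clk=1
t14.Δ5 s7=1 s10=1 s9=1 s6=0 s4=0 s2=1 s8=1 s1=0 s5=1 s3=0 s0=1 clk=1
t15.Δ0 s7=1 s10=1 s9=1 s6=0 s4=0 s2=1 s8=1 s1=0 s5=1 s3=0 s0=1 clk=1
t15.Δ1 s7=1 s10=1 s9=1 s6=0 s4=0 s2=1 s8=1 s1=0 s5=1 s3=0 s0=1 clk=0
t16.Δ0 s7=1 s10=1 s9=1 s6=0 s4=0 s2=1 s8=1 s1=0 s5=1 s3=0 s0=1 clk=0
t16.Δ1 s7=1 s10=1 s9=1 s6=1 s4=0 s2=1 s8=1 s1=0 s5=1 s3=0 s0=1 clk=1
t16.Δ2 s7=1 s10=0 s9=1 s6=1 s4=0 s2=1 s8=1 s1=0 s5=1 s3=0 s0=1 clk=1
t16.Δ3 s7=0 s10=0 s9=1 s6=1 s4=0 s2=1 s8=1 s1=0 s5=0 s3=0 s0=1 clk=1
t16.Δ4 s7=0 s10=0 s9=1 s6=1 s4=0 s2=1 s8=1 s1=1 s5=0 s3=0 s0=1 clk=1
t16.Δ5 s7=1 s10=0 s9=0 s6=1 s4=0 s2=1 s8=1 s1=1 s5=0 s3=0 s0=1 clk=1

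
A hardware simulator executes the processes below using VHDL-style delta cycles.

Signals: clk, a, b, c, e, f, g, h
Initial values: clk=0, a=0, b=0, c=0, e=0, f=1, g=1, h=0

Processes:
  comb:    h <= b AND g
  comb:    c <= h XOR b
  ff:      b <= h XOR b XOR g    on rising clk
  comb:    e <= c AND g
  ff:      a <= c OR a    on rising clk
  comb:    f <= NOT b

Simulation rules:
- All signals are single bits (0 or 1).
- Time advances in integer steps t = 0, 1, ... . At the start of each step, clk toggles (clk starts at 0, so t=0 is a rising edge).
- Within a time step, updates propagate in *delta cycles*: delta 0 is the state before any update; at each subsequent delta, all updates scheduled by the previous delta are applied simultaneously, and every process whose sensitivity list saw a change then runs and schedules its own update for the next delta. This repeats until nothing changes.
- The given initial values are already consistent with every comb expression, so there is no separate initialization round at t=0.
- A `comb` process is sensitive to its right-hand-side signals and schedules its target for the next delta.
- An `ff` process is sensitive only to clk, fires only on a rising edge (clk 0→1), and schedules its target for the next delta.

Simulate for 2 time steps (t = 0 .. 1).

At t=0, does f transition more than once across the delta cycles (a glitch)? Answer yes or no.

no

[bits: e,clk,a,f,h,c,b,g]
t=0: Δ0=00010001 Δ1=01010001 Δ2=01010011 Δ3=01001111 Δ4=11001011 Δ5=01001011 | 5Δ
t=1: Δ0=01001011 Δ1=00001011 | 1Δ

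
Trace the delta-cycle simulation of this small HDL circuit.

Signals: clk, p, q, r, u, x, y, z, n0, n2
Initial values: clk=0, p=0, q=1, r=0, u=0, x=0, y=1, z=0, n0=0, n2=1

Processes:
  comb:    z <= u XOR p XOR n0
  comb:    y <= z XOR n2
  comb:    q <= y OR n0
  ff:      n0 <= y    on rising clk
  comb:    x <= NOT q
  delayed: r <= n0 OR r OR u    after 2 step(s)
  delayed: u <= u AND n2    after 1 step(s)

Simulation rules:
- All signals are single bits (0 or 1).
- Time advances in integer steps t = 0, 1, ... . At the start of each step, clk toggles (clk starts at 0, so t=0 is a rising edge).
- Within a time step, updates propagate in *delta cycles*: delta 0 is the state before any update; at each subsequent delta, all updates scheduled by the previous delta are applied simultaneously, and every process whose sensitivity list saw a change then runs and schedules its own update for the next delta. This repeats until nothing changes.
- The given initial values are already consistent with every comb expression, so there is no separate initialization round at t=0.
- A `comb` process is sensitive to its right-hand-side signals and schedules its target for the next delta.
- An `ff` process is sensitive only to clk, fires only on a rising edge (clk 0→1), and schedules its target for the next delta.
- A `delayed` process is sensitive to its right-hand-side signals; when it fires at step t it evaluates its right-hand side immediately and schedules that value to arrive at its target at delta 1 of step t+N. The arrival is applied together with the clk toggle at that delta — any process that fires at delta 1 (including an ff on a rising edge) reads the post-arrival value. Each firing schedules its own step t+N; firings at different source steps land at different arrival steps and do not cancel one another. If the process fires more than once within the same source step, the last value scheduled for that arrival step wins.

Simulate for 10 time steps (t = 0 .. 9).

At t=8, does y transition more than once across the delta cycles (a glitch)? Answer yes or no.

[bits: u,x,n2,r,n0,q,clk,y,p,z]
t=0: Δ0=0010010100 Δ1=0010011100 Δ2=0010111100 Δ3=0010111101 Δ4=0010111001 | 4Δ
t=1: Δ0=0010111001 Δ1=0010110001 | 1Δ
t=2: Δ0=0010110001 Δ1=0011111001 Δ2=0011011001 Δ3=0011001000 Δ4=0111001100 Δ5=0111011100 Δ6=0011011100 | 6Δ
t=3: Δ0=0011011100 Δ1=0011010100 | 1Δ
t=4: Δ0=0011010100 Δ1=0011011100 Δ2=0011111100 Δ3=0011111101 Δ4=0011111001 | 4Δ
t=5: Δ0=0011111001 Δ1=0011110001 | 1Δ
t=6: Δ0=0011110001 Δ1=0011111001 Δ2=0011011001 Δ3=0011001000 Δ4=0111001100 Δ5=0111011100 Δ6=0011011100 | 6Δ
t=7: Δ0=0011011100 Δ1=0011010100 | 1Δ
t=8: Δ0=0011010100 Δ1=0011011100 Δ2=0011111100 Δ3=0011111101 Δ4=0011111001 | 4Δ
t=9: Δ0=0011111001 Δ1=0011110001 | 1Δ

no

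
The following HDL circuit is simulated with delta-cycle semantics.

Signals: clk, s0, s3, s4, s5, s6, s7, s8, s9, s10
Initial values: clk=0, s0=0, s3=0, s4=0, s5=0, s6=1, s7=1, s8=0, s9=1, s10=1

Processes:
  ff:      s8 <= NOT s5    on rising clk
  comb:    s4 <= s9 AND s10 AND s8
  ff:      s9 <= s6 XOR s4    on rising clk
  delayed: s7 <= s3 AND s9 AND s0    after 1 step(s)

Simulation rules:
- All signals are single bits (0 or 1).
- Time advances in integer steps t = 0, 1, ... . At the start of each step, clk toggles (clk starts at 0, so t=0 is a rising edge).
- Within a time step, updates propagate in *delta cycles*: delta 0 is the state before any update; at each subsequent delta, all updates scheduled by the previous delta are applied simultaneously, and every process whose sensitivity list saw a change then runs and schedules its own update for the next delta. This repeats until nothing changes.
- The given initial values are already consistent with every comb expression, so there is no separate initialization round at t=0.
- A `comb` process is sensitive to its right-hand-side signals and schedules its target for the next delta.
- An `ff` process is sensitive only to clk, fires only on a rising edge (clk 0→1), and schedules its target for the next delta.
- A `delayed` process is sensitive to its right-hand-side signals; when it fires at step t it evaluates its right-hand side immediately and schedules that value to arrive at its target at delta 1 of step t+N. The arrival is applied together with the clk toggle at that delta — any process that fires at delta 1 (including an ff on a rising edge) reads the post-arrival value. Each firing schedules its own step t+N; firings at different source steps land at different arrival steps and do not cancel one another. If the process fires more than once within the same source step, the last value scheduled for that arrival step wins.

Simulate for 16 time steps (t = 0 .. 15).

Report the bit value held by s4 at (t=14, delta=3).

0

[bits: s6,clk,s5,s9,s0,s10,s4,s8,s7,s3]
t=0: Δ0=1001010010 Δ1=1101010010 Δ2=1101010110 Δ3=1101011110 | 3Δ
t=1: Δ0=1101011110 Δ1=1001011110 | 1Δ
t=2: Δ0=1001011110 Δ1=1101011110 Δ2=1100011110 Δ3=1100010110 | 3Δ
t=3: Δ0=1100010110 Δ1=1000010100 | 1Δ
t=4: Δ0=1000010100 Δ1=1100010100 Δ2=1101010100 Δ3=1101011100 | 3Δ
t=5: Δ0=1101011100 Δ1=1001011100 | 1Δ
t=6: Δ0=1001011100 Δ1=1101011100 Δ2=1100011100 Δ3=1100010100 | 3Δ
t=7: Δ0=1100010100 Δ1=1000010100 | 1Δ
t=8: Δ0=1000010100 Δ1=1100010100 Δ2=1101010100 Δ3=1101011100 | 3Δ
t=9: Δ0=1101011100 Δ1=1001011100 | 1Δ
t=10: Δ0=1001011100 Δ1=1101011100 Δ2=1100011100 Δ3=1100010100 | 3Δ
t=11: Δ0=1100010100 Δ1=1000010100 | 1Δ
t=12: Δ0=1000010100 Δ1=1100010100 Δ2=1101010100 Δ3=1101011100 | 3Δ
t=13: Δ0=1101011100 Δ1=1001011100 | 1Δ
t=14: Δ0=1001011100 Δ1=1101011100 Δ2=1100011100 Δ3=1100010100 | 3Δ
t=15: Δ0=1100010100 Δ1=1000010100 | 1Δ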